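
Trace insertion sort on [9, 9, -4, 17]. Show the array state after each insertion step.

First element 9 is already 'sorted'
Insert 9: shifted 0 elements -> [9, 9, -4, 17]
Insert -4: shifted 2 elements -> [-4, 9, 9, 17]
Insert 17: shifted 0 elements -> [-4, 9, 9, 17]


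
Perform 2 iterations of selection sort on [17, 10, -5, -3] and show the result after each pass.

Pass 1: Select minimum -5 at index 2, swap -> [-5, 10, 17, -3]
Pass 2: Select minimum -3 at index 3, swap -> [-5, -3, 17, 10]


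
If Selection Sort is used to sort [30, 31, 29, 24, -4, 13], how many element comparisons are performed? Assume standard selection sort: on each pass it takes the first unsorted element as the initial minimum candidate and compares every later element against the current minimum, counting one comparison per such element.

Pass 1: scan indices 1..5 for the minimum = 5 comparison(s); min is -4, place at index 0 -> [-4, 31, 29, 24, 30, 13]
Pass 2: scan indices 2..5 for the minimum = 4 comparison(s); min is 13, place at index 1 -> [-4, 13, 29, 24, 30, 31]
Pass 3: scan indices 3..5 for the minimum = 3 comparison(s); min is 24, place at index 2 -> [-4, 13, 24, 29, 30, 31]
Pass 4: scan indices 4..5 for the minimum = 2 comparison(s); min is 29, place at index 3 -> [-4, 13, 24, 29, 30, 31]
Pass 5: scan indices 5..5 for the minimum = 1 comparison(s); min is 30, place at index 4 -> [-4, 13, 24, 29, 30, 31]
Selection sort always scans the whole unsorted suffix, so the count is (n-1) + (n-2) + ... + 1 = n(n-1)/2 = 6*5/2 = 15 regardless of the input order.
Total comparisons: 5 + 4 + 3 + 2 + 1 = 15


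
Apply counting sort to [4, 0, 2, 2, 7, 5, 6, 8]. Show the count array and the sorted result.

Count array: [1, 0, 2, 0, 1, 1, 1, 1, 1]
(count[i] = number of elements equal to i)
Cumulative count: [1, 1, 3, 3, 4, 5, 6, 7, 8]
Sorted: [0, 2, 2, 4, 5, 6, 7, 8]


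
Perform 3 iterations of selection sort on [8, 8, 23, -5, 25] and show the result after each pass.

Pass 1: Select minimum -5 at index 3, swap -> [-5, 8, 23, 8, 25]
Pass 2: Select minimum 8 at index 1, swap -> [-5, 8, 23, 8, 25]
Pass 3: Select minimum 8 at index 3, swap -> [-5, 8, 8, 23, 25]


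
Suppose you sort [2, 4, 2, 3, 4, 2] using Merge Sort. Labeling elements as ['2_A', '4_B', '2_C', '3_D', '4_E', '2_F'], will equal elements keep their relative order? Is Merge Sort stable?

Trace Merge Sort on the labeled array (the key is the number; the letter only tracks identity):
  Merge [4_B] + [2_C] -> [2_C, 4_B]
  Merge [2_A] + [2_C, 4_B] -> [2_A, 2_C, 4_B]
  Merge [4_E] + [2_F] -> [2_F, 4_E]
  Merge [3_D] + [2_F, 4_E] -> [2_F, 3_D, 4_E]
  Merge [2_A, 2_C, 4_B] + [2_F, 3_D, 4_E] -> [2_A, 2_C, 2_F, 3_D, 4_B, 4_E]
Final order: [2_A, 2_C, 2_F, 3_D, 4_B, 4_E]
Equal keys:
  value 2: originally 2_A, 2_C, 2_F; after sorting 2_A, 2_C, 2_F -> order preserved
  value 4: originally 4_B, 4_E; after sorting 4_B, 4_E -> order preserved
All equal keys kept their original relative order. Merge Sort is stable: when the heads of the two halves are equal the merge takes from the left half first.
Answer: Stable


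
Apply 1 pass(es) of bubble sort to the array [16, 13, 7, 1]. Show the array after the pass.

After pass 1: [13, 7, 1, 16] (3 swaps)
Total swaps: 3


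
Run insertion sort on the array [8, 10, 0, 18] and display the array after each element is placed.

First element 8 is already 'sorted'
Insert 10: shifted 0 elements -> [8, 10, 0, 18]
Insert 0: shifted 2 elements -> [0, 8, 10, 18]
Insert 18: shifted 0 elements -> [0, 8, 10, 18]


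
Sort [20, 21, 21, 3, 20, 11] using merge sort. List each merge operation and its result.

Divide and conquer:
  Merge [21] + [21] -> [21, 21]
  Merge [20] + [21, 21] -> [20, 21, 21]
  Merge [20] + [11] -> [11, 20]
  Merge [3] + [11, 20] -> [3, 11, 20]
  Merge [20, 21, 21] + [3, 11, 20] -> [3, 11, 20, 20, 21, 21]


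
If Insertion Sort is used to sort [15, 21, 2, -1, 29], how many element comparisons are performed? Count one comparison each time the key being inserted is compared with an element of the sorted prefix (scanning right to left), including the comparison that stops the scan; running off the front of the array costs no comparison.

Insert 21: 15 <= 21 (stop) = 1 comparison(s) -> [15, 21, 2, -1, 29]
Insert 2: 21 > 2 (shift), 15 > 2 (shift), reached front = 2 comparison(s) -> [2, 15, 21, -1, 29]
Insert -1: 21 > -1 (shift), 15 > -1 (shift), 2 > -1 (shift), reached front = 3 comparison(s) -> [-1, 2, 15, 21, 29]
Insert 29: 21 <= 29 (stop) = 1 comparison(s) -> [-1, 2, 15, 21, 29]
Total comparisons: 1 + 2 + 3 + 1 = 7


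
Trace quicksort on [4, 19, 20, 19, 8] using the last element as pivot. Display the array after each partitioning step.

Partition 1: pivot=8 at index 1 -> [4, 8, 20, 19, 19]
Partition 2: pivot=19 at index 3 -> [4, 8, 19, 19, 20]


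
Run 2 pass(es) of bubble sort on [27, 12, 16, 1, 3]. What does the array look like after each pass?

After pass 1: [12, 16, 1, 3, 27] (4 swaps)
After pass 2: [12, 1, 3, 16, 27] (2 swaps)
Total swaps: 6


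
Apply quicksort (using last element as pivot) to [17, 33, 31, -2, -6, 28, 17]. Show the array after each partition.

Partition 1: pivot=17 at index 3 -> [17, -2, -6, 17, 31, 28, 33]
Partition 2: pivot=-6 at index 0 -> [-6, -2, 17, 17, 31, 28, 33]
Partition 3: pivot=17 at index 2 -> [-6, -2, 17, 17, 31, 28, 33]
Partition 4: pivot=33 at index 6 -> [-6, -2, 17, 17, 31, 28, 33]
Partition 5: pivot=28 at index 4 -> [-6, -2, 17, 17, 28, 31, 33]


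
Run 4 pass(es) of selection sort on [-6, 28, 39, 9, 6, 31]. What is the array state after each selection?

Pass 1: Select minimum -6 at index 0, swap -> [-6, 28, 39, 9, 6, 31]
Pass 2: Select minimum 6 at index 4, swap -> [-6, 6, 39, 9, 28, 31]
Pass 3: Select minimum 9 at index 3, swap -> [-6, 6, 9, 39, 28, 31]
Pass 4: Select minimum 28 at index 4, swap -> [-6, 6, 9, 28, 39, 31]


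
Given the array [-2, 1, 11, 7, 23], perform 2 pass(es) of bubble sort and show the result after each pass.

After pass 1: [-2, 1, 7, 11, 23] (1 swaps)
After pass 2: [-2, 1, 7, 11, 23] (0 swaps)
Total swaps: 1


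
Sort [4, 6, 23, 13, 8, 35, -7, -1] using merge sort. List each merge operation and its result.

Divide and conquer:
  Merge [4] + [6] -> [4, 6]
  Merge [23] + [13] -> [13, 23]
  Merge [4, 6] + [13, 23] -> [4, 6, 13, 23]
  Merge [8] + [35] -> [8, 35]
  Merge [-7] + [-1] -> [-7, -1]
  Merge [8, 35] + [-7, -1] -> [-7, -1, 8, 35]
  Merge [4, 6, 13, 23] + [-7, -1, 8, 35] -> [-7, -1, 4, 6, 8, 13, 23, 35]


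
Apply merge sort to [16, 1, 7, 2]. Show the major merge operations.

Divide and conquer:
  Merge [16] + [1] -> [1, 16]
  Merge [7] + [2] -> [2, 7]
  Merge [1, 16] + [2, 7] -> [1, 2, 7, 16]


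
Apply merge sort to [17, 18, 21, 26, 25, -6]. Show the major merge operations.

Divide and conquer:
  Merge [18] + [21] -> [18, 21]
  Merge [17] + [18, 21] -> [17, 18, 21]
  Merge [25] + [-6] -> [-6, 25]
  Merge [26] + [-6, 25] -> [-6, 25, 26]
  Merge [17, 18, 21] + [-6, 25, 26] -> [-6, 17, 18, 21, 25, 26]


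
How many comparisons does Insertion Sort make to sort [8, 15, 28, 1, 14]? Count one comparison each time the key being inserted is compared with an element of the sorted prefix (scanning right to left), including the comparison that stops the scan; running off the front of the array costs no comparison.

Insert 15: 8 <= 15 (stop) = 1 comparison(s) -> [8, 15, 28, 1, 14]
Insert 28: 15 <= 28 (stop) = 1 comparison(s) -> [8, 15, 28, 1, 14]
Insert 1: 28 > 1 (shift), 15 > 1 (shift), 8 > 1 (shift), reached front = 3 comparison(s) -> [1, 8, 15, 28, 14]
Insert 14: 28 > 14 (shift), 15 > 14 (shift), 8 <= 14 (stop) = 3 comparison(s) -> [1, 8, 14, 15, 28]
Total comparisons: 1 + 1 + 3 + 3 = 8


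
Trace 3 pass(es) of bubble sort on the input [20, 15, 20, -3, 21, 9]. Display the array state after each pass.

After pass 1: [15, 20, -3, 20, 9, 21] (3 swaps)
After pass 2: [15, -3, 20, 9, 20, 21] (2 swaps)
After pass 3: [-3, 15, 9, 20, 20, 21] (2 swaps)
Total swaps: 7


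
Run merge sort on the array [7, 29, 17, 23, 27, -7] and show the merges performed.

Divide and conquer:
  Merge [29] + [17] -> [17, 29]
  Merge [7] + [17, 29] -> [7, 17, 29]
  Merge [27] + [-7] -> [-7, 27]
  Merge [23] + [-7, 27] -> [-7, 23, 27]
  Merge [7, 17, 29] + [-7, 23, 27] -> [-7, 7, 17, 23, 27, 29]


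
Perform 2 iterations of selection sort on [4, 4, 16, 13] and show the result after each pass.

Pass 1: Select minimum 4 at index 0, swap -> [4, 4, 16, 13]
Pass 2: Select minimum 4 at index 1, swap -> [4, 4, 16, 13]


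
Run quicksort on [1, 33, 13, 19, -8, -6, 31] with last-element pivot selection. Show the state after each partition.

Partition 1: pivot=31 at index 5 -> [1, 13, 19, -8, -6, 31, 33]
Partition 2: pivot=-6 at index 1 -> [-8, -6, 19, 1, 13, 31, 33]
Partition 3: pivot=13 at index 3 -> [-8, -6, 1, 13, 19, 31, 33]


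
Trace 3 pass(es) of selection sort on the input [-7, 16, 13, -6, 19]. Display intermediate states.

Pass 1: Select minimum -7 at index 0, swap -> [-7, 16, 13, -6, 19]
Pass 2: Select minimum -6 at index 3, swap -> [-7, -6, 13, 16, 19]
Pass 3: Select minimum 13 at index 2, swap -> [-7, -6, 13, 16, 19]


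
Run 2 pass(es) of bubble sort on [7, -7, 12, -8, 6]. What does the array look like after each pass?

After pass 1: [-7, 7, -8, 6, 12] (3 swaps)
After pass 2: [-7, -8, 6, 7, 12] (2 swaps)
Total swaps: 5


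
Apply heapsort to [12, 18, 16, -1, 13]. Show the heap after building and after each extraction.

Build heap: [18, 13, 16, -1, 12]
Extract 18: [16, 13, 12, -1, 18]
Extract 16: [13, -1, 12, 16, 18]
Extract 13: [12, -1, 13, 16, 18]
Extract 12: [-1, 12, 13, 16, 18]


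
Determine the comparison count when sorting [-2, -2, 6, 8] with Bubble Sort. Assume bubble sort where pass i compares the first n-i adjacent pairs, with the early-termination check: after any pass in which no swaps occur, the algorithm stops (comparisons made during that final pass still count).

Pass 1: compare adjacent pairs (0,1)..(2,3) = 3 comparison(s), 0 swap(s) -> [-2, -2, 6, 8]
No swaps in this pass, so bubble sort stops here.
Total comparisons: 3 = 3


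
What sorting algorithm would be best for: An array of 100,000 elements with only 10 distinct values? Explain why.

Best choice: 3-way quicksort or Counting sort
Reason: 3-way (Dutch national flag) partitioning groups every copy of the pivot together, so with only d=10 distinct keys quicksort finishes in O(n log d) expected time, which is effectively linear; counting sort runs in O(n + k) where k is the size of the key range (not the number of distinct values), so it is linear when the 10 values are integers drawn from a small known range


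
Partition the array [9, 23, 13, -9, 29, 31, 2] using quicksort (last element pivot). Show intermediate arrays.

Partition 1: pivot=2 at index 1 -> [-9, 2, 13, 9, 29, 31, 23]
Partition 2: pivot=23 at index 4 -> [-9, 2, 13, 9, 23, 31, 29]
Partition 3: pivot=9 at index 2 -> [-9, 2, 9, 13, 23, 31, 29]
Partition 4: pivot=29 at index 5 -> [-9, 2, 9, 13, 23, 29, 31]


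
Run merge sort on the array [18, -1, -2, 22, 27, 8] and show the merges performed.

Divide and conquer:
  Merge [-1] + [-2] -> [-2, -1]
  Merge [18] + [-2, -1] -> [-2, -1, 18]
  Merge [27] + [8] -> [8, 27]
  Merge [22] + [8, 27] -> [8, 22, 27]
  Merge [-2, -1, 18] + [8, 22, 27] -> [-2, -1, 8, 18, 22, 27]


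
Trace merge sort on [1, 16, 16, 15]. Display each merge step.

Divide and conquer:
  Merge [1] + [16] -> [1, 16]
  Merge [16] + [15] -> [15, 16]
  Merge [1, 16] + [15, 16] -> [1, 15, 16, 16]


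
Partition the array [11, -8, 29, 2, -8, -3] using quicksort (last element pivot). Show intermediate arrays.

Partition 1: pivot=-3 at index 2 -> [-8, -8, -3, 2, 11, 29]
Partition 2: pivot=-8 at index 1 -> [-8, -8, -3, 2, 11, 29]
Partition 3: pivot=29 at index 5 -> [-8, -8, -3, 2, 11, 29]
Partition 4: pivot=11 at index 4 -> [-8, -8, -3, 2, 11, 29]


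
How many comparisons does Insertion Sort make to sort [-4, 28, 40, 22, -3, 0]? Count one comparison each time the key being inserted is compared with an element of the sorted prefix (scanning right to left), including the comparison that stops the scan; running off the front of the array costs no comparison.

Insert 28: -4 <= 28 (stop) = 1 comparison(s) -> [-4, 28, 40, 22, -3, 0]
Insert 40: 28 <= 40 (stop) = 1 comparison(s) -> [-4, 28, 40, 22, -3, 0]
Insert 22: 40 > 22 (shift), 28 > 22 (shift), -4 <= 22 (stop) = 3 comparison(s) -> [-4, 22, 28, 40, -3, 0]
Insert -3: 40 > -3 (shift), 28 > -3 (shift), 22 > -3 (shift), -4 <= -3 (stop) = 4 comparison(s) -> [-4, -3, 22, 28, 40, 0]
Insert 0: 40 > 0 (shift), 28 > 0 (shift), 22 > 0 (shift), -3 <= 0 (stop) = 4 comparison(s) -> [-4, -3, 0, 22, 28, 40]
Total comparisons: 1 + 1 + 3 + 4 + 4 = 13


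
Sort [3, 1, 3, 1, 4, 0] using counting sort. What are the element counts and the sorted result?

Count array: [1, 2, 0, 2, 1]
(count[i] = number of elements equal to i)
Cumulative count: [1, 3, 3, 5, 6]
Sorted: [0, 1, 1, 3, 3, 4]


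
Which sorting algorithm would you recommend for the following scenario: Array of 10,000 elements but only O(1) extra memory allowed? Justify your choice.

Best choice: Heapsort
Reason: Heapsort rearranges the array in place using O(1) auxiliary space and still guarantees O(n log n) time; quicksort partitions in place but needs Theta(log n) stack space for recursion (O(n) in the worst case), and mergesort requires O(n) auxiliary space


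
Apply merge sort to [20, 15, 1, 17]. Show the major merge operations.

Divide and conquer:
  Merge [20] + [15] -> [15, 20]
  Merge [1] + [17] -> [1, 17]
  Merge [15, 20] + [1, 17] -> [1, 15, 17, 20]


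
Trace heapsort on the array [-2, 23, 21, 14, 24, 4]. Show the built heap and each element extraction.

Build heap: [24, 23, 21, 14, -2, 4]
Extract 24: [23, 14, 21, 4, -2, 24]
Extract 23: [21, 14, -2, 4, 23, 24]
Extract 21: [14, 4, -2, 21, 23, 24]
Extract 14: [4, -2, 14, 21, 23, 24]
Extract 4: [-2, 4, 14, 21, 23, 24]


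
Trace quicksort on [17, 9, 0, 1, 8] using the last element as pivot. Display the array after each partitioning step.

Partition 1: pivot=8 at index 2 -> [0, 1, 8, 9, 17]
Partition 2: pivot=1 at index 1 -> [0, 1, 8, 9, 17]
Partition 3: pivot=17 at index 4 -> [0, 1, 8, 9, 17]


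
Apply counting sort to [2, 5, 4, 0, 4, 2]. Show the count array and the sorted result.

Count array: [1, 0, 2, 0, 2, 1]
(count[i] = number of elements equal to i)
Cumulative count: [1, 1, 3, 3, 5, 6]
Sorted: [0, 2, 2, 4, 4, 5]


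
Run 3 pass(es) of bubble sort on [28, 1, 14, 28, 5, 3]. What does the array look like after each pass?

After pass 1: [1, 14, 28, 5, 3, 28] (4 swaps)
After pass 2: [1, 14, 5, 3, 28, 28] (2 swaps)
After pass 3: [1, 5, 3, 14, 28, 28] (2 swaps)
Total swaps: 8


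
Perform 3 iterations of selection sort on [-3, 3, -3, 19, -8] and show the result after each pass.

Pass 1: Select minimum -8 at index 4, swap -> [-8, 3, -3, 19, -3]
Pass 2: Select minimum -3 at index 2, swap -> [-8, -3, 3, 19, -3]
Pass 3: Select minimum -3 at index 4, swap -> [-8, -3, -3, 19, 3]


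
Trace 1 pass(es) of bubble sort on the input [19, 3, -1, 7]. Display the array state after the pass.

After pass 1: [3, -1, 7, 19] (3 swaps)
Total swaps: 3


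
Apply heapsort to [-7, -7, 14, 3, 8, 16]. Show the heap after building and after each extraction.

Build heap: [16, 8, 14, 3, -7, -7]
Extract 16: [14, 8, -7, 3, -7, 16]
Extract 14: [8, 3, -7, -7, 14, 16]
Extract 8: [3, -7, -7, 8, 14, 16]
Extract 3: [-7, -7, 3, 8, 14, 16]
Extract -7: [-7, -7, 3, 8, 14, 16]


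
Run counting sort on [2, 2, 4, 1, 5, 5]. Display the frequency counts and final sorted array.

Count array: [0, 1, 2, 0, 1, 2]
(count[i] = number of elements equal to i)
Cumulative count: [0, 1, 3, 3, 4, 6]
Sorted: [1, 2, 2, 4, 5, 5]


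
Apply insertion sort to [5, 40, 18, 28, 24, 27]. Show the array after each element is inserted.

First element 5 is already 'sorted'
Insert 40: shifted 0 elements -> [5, 40, 18, 28, 24, 27]
Insert 18: shifted 1 elements -> [5, 18, 40, 28, 24, 27]
Insert 28: shifted 1 elements -> [5, 18, 28, 40, 24, 27]
Insert 24: shifted 2 elements -> [5, 18, 24, 28, 40, 27]
Insert 27: shifted 2 elements -> [5, 18, 24, 27, 28, 40]


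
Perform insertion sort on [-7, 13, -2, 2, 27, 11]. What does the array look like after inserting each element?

First element -7 is already 'sorted'
Insert 13: shifted 0 elements -> [-7, 13, -2, 2, 27, 11]
Insert -2: shifted 1 elements -> [-7, -2, 13, 2, 27, 11]
Insert 2: shifted 1 elements -> [-7, -2, 2, 13, 27, 11]
Insert 27: shifted 0 elements -> [-7, -2, 2, 13, 27, 11]
Insert 11: shifted 2 elements -> [-7, -2, 2, 11, 13, 27]


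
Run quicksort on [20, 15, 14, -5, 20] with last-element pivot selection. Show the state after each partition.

Partition 1: pivot=20 at index 4 -> [20, 15, 14, -5, 20]
Partition 2: pivot=-5 at index 0 -> [-5, 15, 14, 20, 20]
Partition 3: pivot=20 at index 3 -> [-5, 15, 14, 20, 20]
Partition 4: pivot=14 at index 1 -> [-5, 14, 15, 20, 20]


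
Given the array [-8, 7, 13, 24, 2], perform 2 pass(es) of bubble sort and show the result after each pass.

After pass 1: [-8, 7, 13, 2, 24] (1 swaps)
After pass 2: [-8, 7, 2, 13, 24] (1 swaps)
Total swaps: 2


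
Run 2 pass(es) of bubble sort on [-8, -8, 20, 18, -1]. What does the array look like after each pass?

After pass 1: [-8, -8, 18, -1, 20] (2 swaps)
After pass 2: [-8, -8, -1, 18, 20] (1 swaps)
Total swaps: 3


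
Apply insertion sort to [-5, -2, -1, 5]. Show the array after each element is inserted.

First element -5 is already 'sorted'
Insert -2: shifted 0 elements -> [-5, -2, -1, 5]
Insert -1: shifted 0 elements -> [-5, -2, -1, 5]
Insert 5: shifted 0 elements -> [-5, -2, -1, 5]


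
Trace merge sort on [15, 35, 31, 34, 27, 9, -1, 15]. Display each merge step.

Divide and conquer:
  Merge [15] + [35] -> [15, 35]
  Merge [31] + [34] -> [31, 34]
  Merge [15, 35] + [31, 34] -> [15, 31, 34, 35]
  Merge [27] + [9] -> [9, 27]
  Merge [-1] + [15] -> [-1, 15]
  Merge [9, 27] + [-1, 15] -> [-1, 9, 15, 27]
  Merge [15, 31, 34, 35] + [-1, 9, 15, 27] -> [-1, 9, 15, 15, 27, 31, 34, 35]


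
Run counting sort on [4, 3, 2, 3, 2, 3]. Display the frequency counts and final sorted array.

Count array: [0, 0, 2, 3, 1]
(count[i] = number of elements equal to i)
Cumulative count: [0, 0, 2, 5, 6]
Sorted: [2, 2, 3, 3, 3, 4]


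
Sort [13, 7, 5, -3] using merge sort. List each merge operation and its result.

Divide and conquer:
  Merge [13] + [7] -> [7, 13]
  Merge [5] + [-3] -> [-3, 5]
  Merge [7, 13] + [-3, 5] -> [-3, 5, 7, 13]


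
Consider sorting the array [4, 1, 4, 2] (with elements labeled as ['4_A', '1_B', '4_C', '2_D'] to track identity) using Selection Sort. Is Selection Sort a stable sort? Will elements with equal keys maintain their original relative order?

Trace Selection Sort on the labeled array (the key is the number; the letter only tracks identity):
  Pass 1: minimum of unsorted part is 1_B at index 1; swap it with 4_A at index 0 -> [1_B, 4_A, 4_C, 2_D]
  Pass 2: minimum of unsorted part is 2_D at index 3; swap it with 4_A at index 1 -> [1_B, 2_D, 4_C, 4_A]
  Pass 3: minimum 4_C is already at index 2; no swap -> [1_B, 2_D, 4_C, 4_A]
Final order: [1_B, 2_D, 4_C, 4_A]
Equal keys:
  value 4: originally 4_A, 4_C; after sorting 4_C, 4_A -> order changed
Equal keys were reordered, so Selection Sort is not stable: the long-range swap that moves the minimum into place can carry an element past an equal key. (One such input is enough; an unstable sort may happen to preserve order on other inputs, but it gives no guarantee.)
Answer: Not stable


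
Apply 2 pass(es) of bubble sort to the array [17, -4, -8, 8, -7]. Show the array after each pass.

After pass 1: [-4, -8, 8, -7, 17] (4 swaps)
After pass 2: [-8, -4, -7, 8, 17] (2 swaps)
Total swaps: 6


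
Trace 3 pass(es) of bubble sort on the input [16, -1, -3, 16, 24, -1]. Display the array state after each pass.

After pass 1: [-1, -3, 16, 16, -1, 24] (3 swaps)
After pass 2: [-3, -1, 16, -1, 16, 24] (2 swaps)
After pass 3: [-3, -1, -1, 16, 16, 24] (1 swaps)
Total swaps: 6


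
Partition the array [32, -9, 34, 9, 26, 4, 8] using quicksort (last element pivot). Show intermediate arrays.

Partition 1: pivot=8 at index 2 -> [-9, 4, 8, 9, 26, 32, 34]
Partition 2: pivot=4 at index 1 -> [-9, 4, 8, 9, 26, 32, 34]
Partition 3: pivot=34 at index 6 -> [-9, 4, 8, 9, 26, 32, 34]
Partition 4: pivot=32 at index 5 -> [-9, 4, 8, 9, 26, 32, 34]
Partition 5: pivot=26 at index 4 -> [-9, 4, 8, 9, 26, 32, 34]


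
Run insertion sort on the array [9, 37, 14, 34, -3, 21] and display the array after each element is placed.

First element 9 is already 'sorted'
Insert 37: shifted 0 elements -> [9, 37, 14, 34, -3, 21]
Insert 14: shifted 1 elements -> [9, 14, 37, 34, -3, 21]
Insert 34: shifted 1 elements -> [9, 14, 34, 37, -3, 21]
Insert -3: shifted 4 elements -> [-3, 9, 14, 34, 37, 21]
Insert 21: shifted 2 elements -> [-3, 9, 14, 21, 34, 37]


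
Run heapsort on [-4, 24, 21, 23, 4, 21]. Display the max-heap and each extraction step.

Build heap: [24, 23, 21, -4, 4, 21]
Extract 24: [23, 21, 21, -4, 4, 24]
Extract 23: [21, 4, 21, -4, 23, 24]
Extract 21: [21, 4, -4, 21, 23, 24]
Extract 21: [4, -4, 21, 21, 23, 24]
Extract 4: [-4, 4, 21, 21, 23, 24]


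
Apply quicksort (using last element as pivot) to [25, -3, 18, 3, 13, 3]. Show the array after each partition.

Partition 1: pivot=3 at index 2 -> [-3, 3, 3, 25, 13, 18]
Partition 2: pivot=3 at index 1 -> [-3, 3, 3, 25, 13, 18]
Partition 3: pivot=18 at index 4 -> [-3, 3, 3, 13, 18, 25]


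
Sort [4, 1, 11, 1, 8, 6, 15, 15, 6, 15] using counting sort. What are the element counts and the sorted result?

Count array: [0, 2, 0, 0, 1, 0, 2, 0, 1, 0, 0, 1, 0, 0, 0, 3]
(count[i] = number of elements equal to i)
Cumulative count: [0, 2, 2, 2, 3, 3, 5, 5, 6, 6, 6, 7, 7, 7, 7, 10]
Sorted: [1, 1, 4, 6, 6, 8, 11, 15, 15, 15]


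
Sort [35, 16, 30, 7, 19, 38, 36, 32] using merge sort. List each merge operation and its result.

Divide and conquer:
  Merge [35] + [16] -> [16, 35]
  Merge [30] + [7] -> [7, 30]
  Merge [16, 35] + [7, 30] -> [7, 16, 30, 35]
  Merge [19] + [38] -> [19, 38]
  Merge [36] + [32] -> [32, 36]
  Merge [19, 38] + [32, 36] -> [19, 32, 36, 38]
  Merge [7, 16, 30, 35] + [19, 32, 36, 38] -> [7, 16, 19, 30, 32, 35, 36, 38]


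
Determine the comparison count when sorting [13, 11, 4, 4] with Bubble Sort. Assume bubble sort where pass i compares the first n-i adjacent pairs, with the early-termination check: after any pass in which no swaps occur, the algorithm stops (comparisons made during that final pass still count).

Pass 1: compare adjacent pairs (0,1)..(2,3) = 3 comparison(s), 3 swap(s) -> [11, 4, 4, 13]
Pass 2: compare adjacent pairs (0,1)..(1,2) = 2 comparison(s), 2 swap(s) -> [4, 4, 11, 13]
Pass 3: compare adjacent pairs (0,1)..(0,1) = 1 comparison(s), 0 swap(s) -> [4, 4, 11, 13]
No swaps in this pass, so bubble sort stops here.
Total comparisons: 3 + 2 + 1 = 6


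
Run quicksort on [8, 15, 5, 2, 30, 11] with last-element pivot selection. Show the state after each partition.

Partition 1: pivot=11 at index 3 -> [8, 5, 2, 11, 30, 15]
Partition 2: pivot=2 at index 0 -> [2, 5, 8, 11, 30, 15]
Partition 3: pivot=8 at index 2 -> [2, 5, 8, 11, 30, 15]
Partition 4: pivot=15 at index 4 -> [2, 5, 8, 11, 15, 30]


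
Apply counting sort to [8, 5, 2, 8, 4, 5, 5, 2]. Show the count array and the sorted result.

Count array: [0, 0, 2, 0, 1, 3, 0, 0, 2]
(count[i] = number of elements equal to i)
Cumulative count: [0, 0, 2, 2, 3, 6, 6, 6, 8]
Sorted: [2, 2, 4, 5, 5, 5, 8, 8]


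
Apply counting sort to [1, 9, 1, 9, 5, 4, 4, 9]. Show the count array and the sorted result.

Count array: [0, 2, 0, 0, 2, 1, 0, 0, 0, 3]
(count[i] = number of elements equal to i)
Cumulative count: [0, 2, 2, 2, 4, 5, 5, 5, 5, 8]
Sorted: [1, 1, 4, 4, 5, 9, 9, 9]


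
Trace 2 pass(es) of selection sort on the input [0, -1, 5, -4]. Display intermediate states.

Pass 1: Select minimum -4 at index 3, swap -> [-4, -1, 5, 0]
Pass 2: Select minimum -1 at index 1, swap -> [-4, -1, 5, 0]


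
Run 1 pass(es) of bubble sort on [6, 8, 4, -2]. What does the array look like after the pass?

After pass 1: [6, 4, -2, 8] (2 swaps)
Total swaps: 2


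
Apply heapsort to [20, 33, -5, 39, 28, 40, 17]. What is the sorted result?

Build heap: [40, 39, 20, 33, 28, -5, 17]
Extract 40: [39, 33, 20, 17, 28, -5, 40]
Extract 39: [33, 28, 20, 17, -5, 39, 40]
Extract 33: [28, 17, 20, -5, 33, 39, 40]
Extract 28: [20, 17, -5, 28, 33, 39, 40]
Extract 20: [17, -5, 20, 28, 33, 39, 40]
Extract 17: [-5, 17, 20, 28, 33, 39, 40]


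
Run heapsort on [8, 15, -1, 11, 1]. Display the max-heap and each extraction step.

Build heap: [15, 11, -1, 8, 1]
Extract 15: [11, 8, -1, 1, 15]
Extract 11: [8, 1, -1, 11, 15]
Extract 8: [1, -1, 8, 11, 15]
Extract 1: [-1, 1, 8, 11, 15]


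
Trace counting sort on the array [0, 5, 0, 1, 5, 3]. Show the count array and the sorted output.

Count array: [2, 1, 0, 1, 0, 2]
(count[i] = number of elements equal to i)
Cumulative count: [2, 3, 3, 4, 4, 6]
Sorted: [0, 0, 1, 3, 5, 5]


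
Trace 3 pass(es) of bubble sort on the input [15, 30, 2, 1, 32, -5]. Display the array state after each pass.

After pass 1: [15, 2, 1, 30, -5, 32] (3 swaps)
After pass 2: [2, 1, 15, -5, 30, 32] (3 swaps)
After pass 3: [1, 2, -5, 15, 30, 32] (2 swaps)
Total swaps: 8


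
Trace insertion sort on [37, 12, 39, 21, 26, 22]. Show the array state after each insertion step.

First element 37 is already 'sorted'
Insert 12: shifted 1 elements -> [12, 37, 39, 21, 26, 22]
Insert 39: shifted 0 elements -> [12, 37, 39, 21, 26, 22]
Insert 21: shifted 2 elements -> [12, 21, 37, 39, 26, 22]
Insert 26: shifted 2 elements -> [12, 21, 26, 37, 39, 22]
Insert 22: shifted 3 elements -> [12, 21, 22, 26, 37, 39]


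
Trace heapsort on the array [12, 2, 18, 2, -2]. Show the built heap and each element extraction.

Build heap: [18, 2, 12, 2, -2]
Extract 18: [12, 2, -2, 2, 18]
Extract 12: [2, 2, -2, 12, 18]
Extract 2: [2, -2, 2, 12, 18]
Extract 2: [-2, 2, 2, 12, 18]


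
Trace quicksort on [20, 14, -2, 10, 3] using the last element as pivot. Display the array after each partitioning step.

Partition 1: pivot=3 at index 1 -> [-2, 3, 20, 10, 14]
Partition 2: pivot=14 at index 3 -> [-2, 3, 10, 14, 20]


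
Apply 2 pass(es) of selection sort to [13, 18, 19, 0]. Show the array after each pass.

Pass 1: Select minimum 0 at index 3, swap -> [0, 18, 19, 13]
Pass 2: Select minimum 13 at index 3, swap -> [0, 13, 19, 18]


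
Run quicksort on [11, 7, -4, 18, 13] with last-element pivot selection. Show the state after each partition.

Partition 1: pivot=13 at index 3 -> [11, 7, -4, 13, 18]
Partition 2: pivot=-4 at index 0 -> [-4, 7, 11, 13, 18]
Partition 3: pivot=11 at index 2 -> [-4, 7, 11, 13, 18]


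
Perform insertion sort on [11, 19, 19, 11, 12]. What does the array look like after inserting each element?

First element 11 is already 'sorted'
Insert 19: shifted 0 elements -> [11, 19, 19, 11, 12]
Insert 19: shifted 0 elements -> [11, 19, 19, 11, 12]
Insert 11: shifted 2 elements -> [11, 11, 19, 19, 12]
Insert 12: shifted 2 elements -> [11, 11, 12, 19, 19]


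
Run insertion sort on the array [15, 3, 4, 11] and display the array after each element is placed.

First element 15 is already 'sorted'
Insert 3: shifted 1 elements -> [3, 15, 4, 11]
Insert 4: shifted 1 elements -> [3, 4, 15, 11]
Insert 11: shifted 1 elements -> [3, 4, 11, 15]


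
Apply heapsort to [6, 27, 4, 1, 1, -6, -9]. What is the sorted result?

Build heap: [27, 6, 4, 1, 1, -6, -9]
Extract 27: [6, 1, 4, -9, 1, -6, 27]
Extract 6: [4, 1, -6, -9, 1, 6, 27]
Extract 4: [1, 1, -6, -9, 4, 6, 27]
Extract 1: [1, -9, -6, 1, 4, 6, 27]
Extract 1: [-6, -9, 1, 1, 4, 6, 27]
Extract -6: [-9, -6, 1, 1, 4, 6, 27]


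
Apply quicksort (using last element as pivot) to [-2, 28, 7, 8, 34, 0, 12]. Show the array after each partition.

Partition 1: pivot=12 at index 4 -> [-2, 7, 8, 0, 12, 28, 34]
Partition 2: pivot=0 at index 1 -> [-2, 0, 8, 7, 12, 28, 34]
Partition 3: pivot=7 at index 2 -> [-2, 0, 7, 8, 12, 28, 34]
Partition 4: pivot=34 at index 6 -> [-2, 0, 7, 8, 12, 28, 34]


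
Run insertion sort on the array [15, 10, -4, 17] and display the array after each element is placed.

First element 15 is already 'sorted'
Insert 10: shifted 1 elements -> [10, 15, -4, 17]
Insert -4: shifted 2 elements -> [-4, 10, 15, 17]
Insert 17: shifted 0 elements -> [-4, 10, 15, 17]


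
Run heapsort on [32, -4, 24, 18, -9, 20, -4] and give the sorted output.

Build heap: [32, 18, 24, -4, -9, 20, -4]
Extract 32: [24, 18, 20, -4, -9, -4, 32]
Extract 24: [20, 18, -4, -4, -9, 24, 32]
Extract 20: [18, -4, -4, -9, 20, 24, 32]
Extract 18: [-4, -9, -4, 18, 20, 24, 32]
Extract -4: [-4, -9, -4, 18, 20, 24, 32]
Extract -4: [-9, -4, -4, 18, 20, 24, 32]


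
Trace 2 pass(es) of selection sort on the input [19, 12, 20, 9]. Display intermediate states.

Pass 1: Select minimum 9 at index 3, swap -> [9, 12, 20, 19]
Pass 2: Select minimum 12 at index 1, swap -> [9, 12, 20, 19]


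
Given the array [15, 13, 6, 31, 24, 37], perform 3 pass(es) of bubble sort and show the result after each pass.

After pass 1: [13, 6, 15, 24, 31, 37] (3 swaps)
After pass 2: [6, 13, 15, 24, 31, 37] (1 swaps)
After pass 3: [6, 13, 15, 24, 31, 37] (0 swaps)
Total swaps: 4


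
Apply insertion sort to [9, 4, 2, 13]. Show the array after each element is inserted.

First element 9 is already 'sorted'
Insert 4: shifted 1 elements -> [4, 9, 2, 13]
Insert 2: shifted 2 elements -> [2, 4, 9, 13]
Insert 13: shifted 0 elements -> [2, 4, 9, 13]


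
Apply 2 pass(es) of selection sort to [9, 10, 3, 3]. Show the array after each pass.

Pass 1: Select minimum 3 at index 2, swap -> [3, 10, 9, 3]
Pass 2: Select minimum 3 at index 3, swap -> [3, 3, 9, 10]


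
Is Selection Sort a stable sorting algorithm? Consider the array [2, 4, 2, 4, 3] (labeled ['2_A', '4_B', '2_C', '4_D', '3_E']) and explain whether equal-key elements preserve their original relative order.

Trace Selection Sort on the labeled array (the key is the number; the letter only tracks identity):
  Pass 1: minimum 2_A is already at index 0; no swap -> [2_A, 4_B, 2_C, 4_D, 3_E]
  Pass 2: minimum of unsorted part is 2_C at index 2; swap it with 4_B at index 1 -> [2_A, 2_C, 4_B, 4_D, 3_E]
  Pass 3: minimum of unsorted part is 3_E at index 4; swap it with 4_B at index 2 -> [2_A, 2_C, 3_E, 4_D, 4_B]
  Pass 4: minimum 4_D is already at index 3; no swap -> [2_A, 2_C, 3_E, 4_D, 4_B]
Final order: [2_A, 2_C, 3_E, 4_D, 4_B]
Equal keys:
  value 2: originally 2_A, 2_C; after sorting 2_A, 2_C -> order preserved
  value 4: originally 4_B, 4_D; after sorting 4_D, 4_B -> order changed
Equal keys were reordered, so Selection Sort is not stable: the long-range swap that moves the minimum into place can carry an element past an equal key. (One such input is enough; an unstable sort may happen to preserve order on other inputs, but it gives no guarantee.)
Answer: Not stable


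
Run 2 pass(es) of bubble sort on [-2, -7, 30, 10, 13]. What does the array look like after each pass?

After pass 1: [-7, -2, 10, 13, 30] (3 swaps)
After pass 2: [-7, -2, 10, 13, 30] (0 swaps)
Total swaps: 3


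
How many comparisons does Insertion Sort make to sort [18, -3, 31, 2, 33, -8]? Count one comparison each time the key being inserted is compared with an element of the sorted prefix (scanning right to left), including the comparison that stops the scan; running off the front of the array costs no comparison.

Insert -3: 18 > -3 (shift), reached front = 1 comparison(s) -> [-3, 18, 31, 2, 33, -8]
Insert 31: 18 <= 31 (stop) = 1 comparison(s) -> [-3, 18, 31, 2, 33, -8]
Insert 2: 31 > 2 (shift), 18 > 2 (shift), -3 <= 2 (stop) = 3 comparison(s) -> [-3, 2, 18, 31, 33, -8]
Insert 33: 31 <= 33 (stop) = 1 comparison(s) -> [-3, 2, 18, 31, 33, -8]
Insert -8: 33 > -8 (shift), 31 > -8 (shift), 18 > -8 (shift), 2 > -8 (shift), -3 > -8 (shift), reached front = 5 comparison(s) -> [-8, -3, 2, 18, 31, 33]
Total comparisons: 1 + 1 + 3 + 1 + 5 = 11


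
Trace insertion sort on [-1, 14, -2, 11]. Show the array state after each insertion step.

First element -1 is already 'sorted'
Insert 14: shifted 0 elements -> [-1, 14, -2, 11]
Insert -2: shifted 2 elements -> [-2, -1, 14, 11]
Insert 11: shifted 1 elements -> [-2, -1, 11, 14]


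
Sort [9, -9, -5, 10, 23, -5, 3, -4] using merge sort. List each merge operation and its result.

Divide and conquer:
  Merge [9] + [-9] -> [-9, 9]
  Merge [-5] + [10] -> [-5, 10]
  Merge [-9, 9] + [-5, 10] -> [-9, -5, 9, 10]
  Merge [23] + [-5] -> [-5, 23]
  Merge [3] + [-4] -> [-4, 3]
  Merge [-5, 23] + [-4, 3] -> [-5, -4, 3, 23]
  Merge [-9, -5, 9, 10] + [-5, -4, 3, 23] -> [-9, -5, -5, -4, 3, 9, 10, 23]


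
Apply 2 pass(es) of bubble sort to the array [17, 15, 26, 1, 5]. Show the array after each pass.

After pass 1: [15, 17, 1, 5, 26] (3 swaps)
After pass 2: [15, 1, 5, 17, 26] (2 swaps)
Total swaps: 5


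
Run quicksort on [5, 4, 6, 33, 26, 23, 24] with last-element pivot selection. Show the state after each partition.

Partition 1: pivot=24 at index 4 -> [5, 4, 6, 23, 24, 33, 26]
Partition 2: pivot=23 at index 3 -> [5, 4, 6, 23, 24, 33, 26]
Partition 3: pivot=6 at index 2 -> [5, 4, 6, 23, 24, 33, 26]
Partition 4: pivot=4 at index 0 -> [4, 5, 6, 23, 24, 33, 26]
Partition 5: pivot=26 at index 5 -> [4, 5, 6, 23, 24, 26, 33]


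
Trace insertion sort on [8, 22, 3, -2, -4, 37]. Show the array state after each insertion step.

First element 8 is already 'sorted'
Insert 22: shifted 0 elements -> [8, 22, 3, -2, -4, 37]
Insert 3: shifted 2 elements -> [3, 8, 22, -2, -4, 37]
Insert -2: shifted 3 elements -> [-2, 3, 8, 22, -4, 37]
Insert -4: shifted 4 elements -> [-4, -2, 3, 8, 22, 37]
Insert 37: shifted 0 elements -> [-4, -2, 3, 8, 22, 37]


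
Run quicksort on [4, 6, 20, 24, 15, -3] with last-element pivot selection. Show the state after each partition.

Partition 1: pivot=-3 at index 0 -> [-3, 6, 20, 24, 15, 4]
Partition 2: pivot=4 at index 1 -> [-3, 4, 20, 24, 15, 6]
Partition 3: pivot=6 at index 2 -> [-3, 4, 6, 24, 15, 20]
Partition 4: pivot=20 at index 4 -> [-3, 4, 6, 15, 20, 24]


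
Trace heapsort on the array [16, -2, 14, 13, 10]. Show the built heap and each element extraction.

Build heap: [16, 13, 14, -2, 10]
Extract 16: [14, 13, 10, -2, 16]
Extract 14: [13, -2, 10, 14, 16]
Extract 13: [10, -2, 13, 14, 16]
Extract 10: [-2, 10, 13, 14, 16]


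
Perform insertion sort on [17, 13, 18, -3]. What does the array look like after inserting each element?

First element 17 is already 'sorted'
Insert 13: shifted 1 elements -> [13, 17, 18, -3]
Insert 18: shifted 0 elements -> [13, 17, 18, -3]
Insert -3: shifted 3 elements -> [-3, 13, 17, 18]


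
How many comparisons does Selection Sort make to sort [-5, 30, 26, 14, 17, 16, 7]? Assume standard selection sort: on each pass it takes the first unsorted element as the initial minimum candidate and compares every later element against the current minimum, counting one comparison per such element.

Pass 1: scan indices 1..6 for the minimum = 6 comparison(s); min is -5, place at index 0 -> [-5, 30, 26, 14, 17, 16, 7]
Pass 2: scan indices 2..6 for the minimum = 5 comparison(s); min is 7, place at index 1 -> [-5, 7, 26, 14, 17, 16, 30]
Pass 3: scan indices 3..6 for the minimum = 4 comparison(s); min is 14, place at index 2 -> [-5, 7, 14, 26, 17, 16, 30]
Pass 4: scan indices 4..6 for the minimum = 3 comparison(s); min is 16, place at index 3 -> [-5, 7, 14, 16, 17, 26, 30]
Pass 5: scan indices 5..6 for the minimum = 2 comparison(s); min is 17, place at index 4 -> [-5, 7, 14, 16, 17, 26, 30]
Pass 6: scan indices 6..6 for the minimum = 1 comparison(s); min is 26, place at index 5 -> [-5, 7, 14, 16, 17, 26, 30]
Selection sort always scans the whole unsorted suffix, so the count is (n-1) + (n-2) + ... + 1 = n(n-1)/2 = 7*6/2 = 21 regardless of the input order.
Total comparisons: 6 + 5 + 4 + 3 + 2 + 1 = 21


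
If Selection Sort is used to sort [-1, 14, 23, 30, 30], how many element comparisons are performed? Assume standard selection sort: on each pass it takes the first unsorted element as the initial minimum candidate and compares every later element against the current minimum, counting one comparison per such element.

Pass 1: scan indices 1..4 for the minimum = 4 comparison(s); min is -1, place at index 0 -> [-1, 14, 23, 30, 30]
Pass 2: scan indices 2..4 for the minimum = 3 comparison(s); min is 14, place at index 1 -> [-1, 14, 23, 30, 30]
Pass 3: scan indices 3..4 for the minimum = 2 comparison(s); min is 23, place at index 2 -> [-1, 14, 23, 30, 30]
Pass 4: scan indices 4..4 for the minimum = 1 comparison(s); min is 30, place at index 3 -> [-1, 14, 23, 30, 30]
Selection sort always scans the whole unsorted suffix, so the count is (n-1) + (n-2) + ... + 1 = n(n-1)/2 = 5*4/2 = 10 regardless of the input order.
Total comparisons: 4 + 3 + 2 + 1 = 10


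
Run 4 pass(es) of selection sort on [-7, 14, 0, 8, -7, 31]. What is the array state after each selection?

Pass 1: Select minimum -7 at index 0, swap -> [-7, 14, 0, 8, -7, 31]
Pass 2: Select minimum -7 at index 4, swap -> [-7, -7, 0, 8, 14, 31]
Pass 3: Select minimum 0 at index 2, swap -> [-7, -7, 0, 8, 14, 31]
Pass 4: Select minimum 8 at index 3, swap -> [-7, -7, 0, 8, 14, 31]


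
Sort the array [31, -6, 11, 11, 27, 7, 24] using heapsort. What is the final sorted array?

Build heap: [31, 27, 24, 11, -6, 7, 11]
Extract 31: [27, 11, 24, 11, -6, 7, 31]
Extract 27: [24, 11, 7, 11, -6, 27, 31]
Extract 24: [11, 11, 7, -6, 24, 27, 31]
Extract 11: [11, -6, 7, 11, 24, 27, 31]
Extract 11: [7, -6, 11, 11, 24, 27, 31]
Extract 7: [-6, 7, 11, 11, 24, 27, 31]


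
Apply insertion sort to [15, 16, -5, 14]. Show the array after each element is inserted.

First element 15 is already 'sorted'
Insert 16: shifted 0 elements -> [15, 16, -5, 14]
Insert -5: shifted 2 elements -> [-5, 15, 16, 14]
Insert 14: shifted 2 elements -> [-5, 14, 15, 16]


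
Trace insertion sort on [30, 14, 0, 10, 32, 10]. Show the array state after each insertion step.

First element 30 is already 'sorted'
Insert 14: shifted 1 elements -> [14, 30, 0, 10, 32, 10]
Insert 0: shifted 2 elements -> [0, 14, 30, 10, 32, 10]
Insert 10: shifted 2 elements -> [0, 10, 14, 30, 32, 10]
Insert 32: shifted 0 elements -> [0, 10, 14, 30, 32, 10]
Insert 10: shifted 3 elements -> [0, 10, 10, 14, 30, 32]


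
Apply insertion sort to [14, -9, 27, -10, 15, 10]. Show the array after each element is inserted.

First element 14 is already 'sorted'
Insert -9: shifted 1 elements -> [-9, 14, 27, -10, 15, 10]
Insert 27: shifted 0 elements -> [-9, 14, 27, -10, 15, 10]
Insert -10: shifted 3 elements -> [-10, -9, 14, 27, 15, 10]
Insert 15: shifted 1 elements -> [-10, -9, 14, 15, 27, 10]
Insert 10: shifted 3 elements -> [-10, -9, 10, 14, 15, 27]


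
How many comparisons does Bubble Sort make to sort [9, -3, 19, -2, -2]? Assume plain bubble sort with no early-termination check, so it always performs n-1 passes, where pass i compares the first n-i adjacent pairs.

Pass 1: compare adjacent pairs (0,1)..(3,4) = 4 comparison(s), 3 swap(s) -> [-3, 9, -2, -2, 19]
Pass 2: compare adjacent pairs (0,1)..(2,3) = 3 comparison(s), 2 swap(s) -> [-3, -2, -2, 9, 19]
Pass 3: compare adjacent pairs (0,1)..(1,2) = 2 comparison(s), 0 swap(s) -> [-3, -2, -2, 9, 19]
Pass 4: compare adjacent pairs (0,1)..(0,1) = 1 comparison(s), 0 swap(s) -> [-3, -2, -2, 9, 19]
Total comparisons: 4 + 3 + 2 + 1 = 10


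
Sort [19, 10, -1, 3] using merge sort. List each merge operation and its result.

Divide and conquer:
  Merge [19] + [10] -> [10, 19]
  Merge [-1] + [3] -> [-1, 3]
  Merge [10, 19] + [-1, 3] -> [-1, 3, 10, 19]


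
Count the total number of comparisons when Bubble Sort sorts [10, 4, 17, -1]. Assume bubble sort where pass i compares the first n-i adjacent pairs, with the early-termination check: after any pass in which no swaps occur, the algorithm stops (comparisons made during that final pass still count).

Pass 1: compare adjacent pairs (0,1)..(2,3) = 3 comparison(s), 2 swap(s) -> [4, 10, -1, 17]
Pass 2: compare adjacent pairs (0,1)..(1,2) = 2 comparison(s), 1 swap(s) -> [4, -1, 10, 17]
Pass 3: compare adjacent pairs (0,1)..(0,1) = 1 comparison(s), 1 swap(s) -> [-1, 4, 10, 17]
Every pass made at least one swap, so all n-1 passes run.
Total comparisons: 3 + 2 + 1 = 6
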